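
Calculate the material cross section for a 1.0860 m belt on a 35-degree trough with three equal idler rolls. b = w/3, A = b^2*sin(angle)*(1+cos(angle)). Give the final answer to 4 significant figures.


b = 1.0860/3 = 0.362 m
A = 0.362^2 * sin(35 deg) * (1 + cos(35 deg))
A = 0.1367 m^2


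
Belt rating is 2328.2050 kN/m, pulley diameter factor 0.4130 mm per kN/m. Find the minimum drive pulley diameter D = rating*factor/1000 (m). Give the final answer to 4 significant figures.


D = 2328.2050 * 0.4130 / 1000
D = 0.9615 m


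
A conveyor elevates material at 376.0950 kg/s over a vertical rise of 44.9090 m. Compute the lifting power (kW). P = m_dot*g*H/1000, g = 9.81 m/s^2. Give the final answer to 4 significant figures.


P = 376.0950 * 9.81 * 44.9090 / 1000
P = 165.7 kW


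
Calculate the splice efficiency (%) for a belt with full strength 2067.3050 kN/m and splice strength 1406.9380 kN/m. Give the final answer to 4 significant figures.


Eff = 1406.9380 / 2067.3050 * 100
Eff = 68.06 %


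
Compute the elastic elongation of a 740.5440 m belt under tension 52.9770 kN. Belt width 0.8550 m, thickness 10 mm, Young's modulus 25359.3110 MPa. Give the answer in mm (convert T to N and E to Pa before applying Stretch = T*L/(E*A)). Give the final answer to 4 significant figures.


A = 0.8550 * 0.01 = 0.00855 m^2
Stretch = 52.9770*1000 * 740.5440 / (25359.3110e6 * 0.00855) * 1000
Stretch = 180.9 mm


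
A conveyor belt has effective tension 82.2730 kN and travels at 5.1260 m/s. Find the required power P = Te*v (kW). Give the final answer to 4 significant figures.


P = Te * v = 82.2730 * 5.1260
P = 421.7 kW


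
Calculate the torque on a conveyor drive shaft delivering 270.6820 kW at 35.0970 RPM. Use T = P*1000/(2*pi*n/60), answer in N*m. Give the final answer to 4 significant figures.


omega = 2*pi*35.0970/60 = 3.67535 rad/s
T = 270.6820*1000 / 3.67535
T = 73650 N*m


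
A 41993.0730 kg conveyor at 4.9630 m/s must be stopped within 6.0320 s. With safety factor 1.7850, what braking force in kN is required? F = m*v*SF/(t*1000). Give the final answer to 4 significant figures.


F = 41993.0730 * 4.9630 / 6.0320 * 1.7850 / 1000
F = 61.67 kN


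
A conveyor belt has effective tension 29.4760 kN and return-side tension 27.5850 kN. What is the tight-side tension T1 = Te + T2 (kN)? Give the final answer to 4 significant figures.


T1 = Te + T2 = 29.4760 + 27.5850
T1 = 57.06 kN


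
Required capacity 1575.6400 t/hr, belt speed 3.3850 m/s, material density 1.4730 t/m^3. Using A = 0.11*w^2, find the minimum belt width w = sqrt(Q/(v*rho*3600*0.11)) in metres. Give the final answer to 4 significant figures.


A_req = 1575.6400 / (3.3850 * 1.4730 * 3600) = 0.0877795 m^2
w = sqrt(0.0877795 / 0.11)
w = 0.8933 m


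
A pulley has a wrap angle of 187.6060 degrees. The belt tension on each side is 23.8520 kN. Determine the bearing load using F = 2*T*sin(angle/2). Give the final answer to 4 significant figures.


F = 2 * 23.8520 * sin(187.6060/2 deg)
F = 47.60 kN


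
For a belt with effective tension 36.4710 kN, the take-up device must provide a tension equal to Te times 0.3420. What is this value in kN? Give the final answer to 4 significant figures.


T_tu = 36.4710 * 0.3420
T_tu = 12.47 kN


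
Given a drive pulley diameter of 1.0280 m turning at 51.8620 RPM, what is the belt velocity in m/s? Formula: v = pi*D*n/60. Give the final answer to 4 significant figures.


v = pi * 1.0280 * 51.8620 / 60
v = 2.792 m/s


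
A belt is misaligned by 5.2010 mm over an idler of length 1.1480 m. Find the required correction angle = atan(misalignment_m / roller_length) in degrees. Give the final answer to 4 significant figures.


misalign_m = 5.2010 / 1000 = 0.005201 m
angle = atan(0.005201 / 1.1480)
angle = 0.2596 deg


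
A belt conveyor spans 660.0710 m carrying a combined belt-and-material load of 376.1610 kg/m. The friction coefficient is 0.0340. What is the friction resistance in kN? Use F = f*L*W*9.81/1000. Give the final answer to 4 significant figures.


F = 0.0340 * 660.0710 * 376.1610 * 9.81 / 1000
F = 82.82 kN


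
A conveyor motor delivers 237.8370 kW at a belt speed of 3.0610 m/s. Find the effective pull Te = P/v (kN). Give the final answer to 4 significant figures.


Te = P / v = 237.8370 / 3.0610
Te = 77.70 kN


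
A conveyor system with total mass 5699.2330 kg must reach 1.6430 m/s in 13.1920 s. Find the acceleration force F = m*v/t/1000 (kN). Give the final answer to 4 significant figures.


F = 5699.2330 * 1.6430 / 13.1920 / 1000
F = 0.7098 kN


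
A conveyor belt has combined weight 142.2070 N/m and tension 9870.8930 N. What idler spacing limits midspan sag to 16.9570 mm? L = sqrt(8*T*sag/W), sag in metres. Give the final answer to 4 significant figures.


sag = 16.9570/1000 = 0.016957 m
L = sqrt(8 * 9870.8930 * 0.016957 / 142.2070)
L = 3.069 m


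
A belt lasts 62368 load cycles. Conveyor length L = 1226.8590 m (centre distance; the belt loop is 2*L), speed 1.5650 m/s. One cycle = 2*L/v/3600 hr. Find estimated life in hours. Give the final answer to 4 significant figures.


cycle_time = 2 * 1226.8590 / 1.5650 / 3600 = 0.43552 hr
life = 62368 * 0.43552 = 27160 hours


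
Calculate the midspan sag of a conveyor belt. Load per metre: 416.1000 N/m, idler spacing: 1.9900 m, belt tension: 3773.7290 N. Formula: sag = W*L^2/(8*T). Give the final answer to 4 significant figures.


sag = 416.1000 * 1.9900^2 / (8 * 3773.7290)
sag = 0.05458 m


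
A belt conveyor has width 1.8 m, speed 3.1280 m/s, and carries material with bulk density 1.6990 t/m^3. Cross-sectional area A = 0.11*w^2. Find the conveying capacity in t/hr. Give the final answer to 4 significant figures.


A = 0.11 * 1.8^2 = 0.3564 m^2
C = 0.3564 * 3.1280 * 1.6990 * 3600
C = 6819 t/hr


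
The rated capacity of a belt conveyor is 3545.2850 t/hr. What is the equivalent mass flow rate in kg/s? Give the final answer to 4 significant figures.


m_dot = 3545.2850 * 1000 / 3600
m_dot = 984.8 kg/s


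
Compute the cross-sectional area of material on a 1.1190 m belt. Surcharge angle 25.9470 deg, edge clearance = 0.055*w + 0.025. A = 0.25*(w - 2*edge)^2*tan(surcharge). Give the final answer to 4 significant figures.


edge = 0.055*1.1190 + 0.025 = 0.086545 m
ew = 1.1190 - 2*0.086545 = 0.94591 m
A = 0.25 * 0.94591^2 * tan(25.9470 deg)
A = 0.1088 m^2


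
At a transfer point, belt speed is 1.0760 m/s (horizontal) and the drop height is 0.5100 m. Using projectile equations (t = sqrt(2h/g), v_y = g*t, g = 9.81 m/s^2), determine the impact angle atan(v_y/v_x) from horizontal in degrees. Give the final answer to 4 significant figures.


t = sqrt(2*0.5100/9.81) = 0.322452 s
v_y = 9.81 * 0.322452 = 3.16325 m/s
angle = atan(3.16325 / 1.0760) = 71.21 deg


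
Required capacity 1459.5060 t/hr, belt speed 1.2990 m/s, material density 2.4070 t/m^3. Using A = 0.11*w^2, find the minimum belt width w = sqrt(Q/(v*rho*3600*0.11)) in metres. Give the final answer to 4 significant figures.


A_req = 1459.5060 / (1.2990 * 2.4070 * 3600) = 0.129664 m^2
w = sqrt(0.129664 / 0.11)
w = 1.086 m


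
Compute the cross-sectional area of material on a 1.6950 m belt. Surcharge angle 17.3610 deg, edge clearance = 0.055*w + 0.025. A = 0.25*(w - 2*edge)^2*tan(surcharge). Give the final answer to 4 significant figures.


edge = 0.055*1.6950 + 0.025 = 0.118225 m
ew = 1.6950 - 2*0.118225 = 1.45855 m
A = 0.25 * 1.45855^2 * tan(17.3610 deg)
A = 0.1663 m^2


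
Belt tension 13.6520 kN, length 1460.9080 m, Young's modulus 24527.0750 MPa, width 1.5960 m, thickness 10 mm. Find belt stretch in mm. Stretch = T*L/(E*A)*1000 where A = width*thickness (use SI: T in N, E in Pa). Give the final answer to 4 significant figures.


A = 1.5960 * 0.01 = 0.01596 m^2
Stretch = 13.6520*1000 * 1460.9080 / (24527.0750e6 * 0.01596) * 1000
Stretch = 50.95 mm


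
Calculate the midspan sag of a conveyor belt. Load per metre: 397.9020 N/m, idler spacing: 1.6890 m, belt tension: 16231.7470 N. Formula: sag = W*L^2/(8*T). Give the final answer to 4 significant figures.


sag = 397.9020 * 1.6890^2 / (8 * 16231.7470)
sag = 0.008741 m


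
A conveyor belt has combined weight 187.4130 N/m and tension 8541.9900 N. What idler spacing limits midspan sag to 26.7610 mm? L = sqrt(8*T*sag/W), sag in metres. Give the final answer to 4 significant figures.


sag = 26.7610/1000 = 0.026761 m
L = sqrt(8 * 8541.9900 * 0.026761 / 187.4130)
L = 3.124 m


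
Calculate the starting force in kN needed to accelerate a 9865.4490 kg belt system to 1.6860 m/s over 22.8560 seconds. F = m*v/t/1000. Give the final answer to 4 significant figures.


F = 9865.4490 * 1.6860 / 22.8560 / 1000
F = 0.7277 kN


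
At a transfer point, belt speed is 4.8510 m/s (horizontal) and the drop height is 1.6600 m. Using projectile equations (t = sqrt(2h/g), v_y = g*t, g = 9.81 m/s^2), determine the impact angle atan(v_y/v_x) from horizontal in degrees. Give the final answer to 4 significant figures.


t = sqrt(2*1.6600/9.81) = 0.581748 s
v_y = 9.81 * 0.581748 = 5.70695 m/s
angle = atan(5.70695 / 4.8510) = 49.63 deg


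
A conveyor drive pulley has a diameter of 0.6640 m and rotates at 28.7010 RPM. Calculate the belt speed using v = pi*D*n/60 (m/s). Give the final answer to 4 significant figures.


v = pi * 0.6640 * 28.7010 / 60
v = 0.9978 m/s


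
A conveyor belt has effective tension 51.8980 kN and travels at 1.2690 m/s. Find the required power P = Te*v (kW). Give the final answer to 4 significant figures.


P = Te * v = 51.8980 * 1.2690
P = 65.86 kW


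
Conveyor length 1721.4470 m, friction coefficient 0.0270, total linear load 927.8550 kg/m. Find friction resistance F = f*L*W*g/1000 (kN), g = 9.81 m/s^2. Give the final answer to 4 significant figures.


F = 0.0270 * 1721.4470 * 927.8550 * 9.81 / 1000
F = 423.1 kN


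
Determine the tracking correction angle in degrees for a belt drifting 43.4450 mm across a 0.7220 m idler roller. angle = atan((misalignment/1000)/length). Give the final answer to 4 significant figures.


misalign_m = 43.4450 / 1000 = 0.043445 m
angle = atan(0.043445 / 0.7220)
angle = 3.444 deg


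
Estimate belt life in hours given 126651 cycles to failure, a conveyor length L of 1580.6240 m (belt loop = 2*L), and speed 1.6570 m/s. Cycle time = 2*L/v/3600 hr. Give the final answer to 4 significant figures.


cycle_time = 2 * 1580.6240 / 1.6570 / 3600 = 0.529948 hr
life = 126651 * 0.529948 = 67120 hours


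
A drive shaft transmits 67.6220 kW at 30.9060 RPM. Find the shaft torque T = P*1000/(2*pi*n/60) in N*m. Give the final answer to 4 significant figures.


omega = 2*pi*30.9060/60 = 3.23647 rad/s
T = 67.6220*1000 / 3.23647
T = 20890 N*m


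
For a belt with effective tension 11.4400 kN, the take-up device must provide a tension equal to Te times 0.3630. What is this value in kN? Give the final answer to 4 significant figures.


T_tu = 11.4400 * 0.3630
T_tu = 4.153 kN


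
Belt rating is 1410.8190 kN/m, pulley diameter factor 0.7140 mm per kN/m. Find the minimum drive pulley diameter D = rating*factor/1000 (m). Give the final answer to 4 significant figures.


D = 1410.8190 * 0.7140 / 1000
D = 1.007 m


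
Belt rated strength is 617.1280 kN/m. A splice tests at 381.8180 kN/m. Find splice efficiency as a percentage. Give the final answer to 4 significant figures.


Eff = 381.8180 / 617.1280 * 100
Eff = 61.87 %


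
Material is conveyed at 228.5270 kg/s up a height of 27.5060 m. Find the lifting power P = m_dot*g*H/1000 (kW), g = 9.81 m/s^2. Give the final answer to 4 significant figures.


P = 228.5270 * 9.81 * 27.5060 / 1000
P = 61.66 kW


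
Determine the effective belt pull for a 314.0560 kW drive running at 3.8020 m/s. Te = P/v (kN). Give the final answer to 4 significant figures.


Te = P / v = 314.0560 / 3.8020
Te = 82.60 kN


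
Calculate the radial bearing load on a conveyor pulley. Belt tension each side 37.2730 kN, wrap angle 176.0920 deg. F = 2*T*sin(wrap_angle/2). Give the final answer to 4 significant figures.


F = 2 * 37.2730 * sin(176.0920/2 deg)
F = 74.50 kN


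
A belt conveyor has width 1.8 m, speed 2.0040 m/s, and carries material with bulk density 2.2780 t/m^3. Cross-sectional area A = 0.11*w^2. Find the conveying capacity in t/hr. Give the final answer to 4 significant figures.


A = 0.11 * 1.8^2 = 0.3564 m^2
C = 0.3564 * 2.0040 * 2.2780 * 3600
C = 5857 t/hr


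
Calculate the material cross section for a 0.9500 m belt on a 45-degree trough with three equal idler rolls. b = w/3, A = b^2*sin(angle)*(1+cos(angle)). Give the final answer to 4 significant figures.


b = 0.9500/3 = 0.316667 m
A = 0.316667^2 * sin(45 deg) * (1 + cos(45 deg))
A = 0.1210 m^2


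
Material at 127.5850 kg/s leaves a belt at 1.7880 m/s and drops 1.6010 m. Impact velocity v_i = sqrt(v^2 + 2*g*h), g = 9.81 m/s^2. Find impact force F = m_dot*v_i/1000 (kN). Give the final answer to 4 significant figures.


v_i = sqrt(1.7880^2 + 2*9.81*1.6010) = 5.8829 m/s
F = 127.5850 * 5.8829 / 1000
F = 0.7506 kN


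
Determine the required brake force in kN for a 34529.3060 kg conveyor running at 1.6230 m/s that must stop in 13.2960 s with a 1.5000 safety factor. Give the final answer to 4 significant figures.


F = 34529.3060 * 1.6230 / 13.2960 * 1.5000 / 1000
F = 6.322 kN


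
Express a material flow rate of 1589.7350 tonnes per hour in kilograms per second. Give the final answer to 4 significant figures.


m_dot = 1589.7350 * 1000 / 3600
m_dot = 441.6 kg/s


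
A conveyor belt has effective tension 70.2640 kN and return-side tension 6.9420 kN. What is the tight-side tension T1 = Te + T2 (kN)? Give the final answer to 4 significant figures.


T1 = Te + T2 = 70.2640 + 6.9420
T1 = 77.21 kN


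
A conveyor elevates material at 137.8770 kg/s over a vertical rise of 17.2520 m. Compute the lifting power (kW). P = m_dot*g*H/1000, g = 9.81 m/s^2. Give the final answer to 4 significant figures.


P = 137.8770 * 9.81 * 17.2520 / 1000
P = 23.33 kW


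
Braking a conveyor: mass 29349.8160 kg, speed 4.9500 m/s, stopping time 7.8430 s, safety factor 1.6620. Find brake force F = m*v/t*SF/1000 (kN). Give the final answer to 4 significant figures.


F = 29349.8160 * 4.9500 / 7.8430 * 1.6620 / 1000
F = 30.79 kN


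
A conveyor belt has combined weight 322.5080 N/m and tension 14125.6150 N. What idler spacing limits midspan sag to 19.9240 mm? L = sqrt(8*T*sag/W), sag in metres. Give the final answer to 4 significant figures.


sag = 19.9240/1000 = 0.019924 m
L = sqrt(8 * 14125.6150 * 0.019924 / 322.5080)
L = 2.642 m


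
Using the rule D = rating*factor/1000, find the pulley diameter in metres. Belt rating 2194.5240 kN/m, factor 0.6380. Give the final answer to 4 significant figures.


D = 2194.5240 * 0.6380 / 1000
D = 1.400 m


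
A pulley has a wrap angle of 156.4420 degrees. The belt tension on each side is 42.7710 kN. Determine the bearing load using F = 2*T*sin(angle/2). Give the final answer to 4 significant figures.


F = 2 * 42.7710 * sin(156.4420/2 deg)
F = 83.74 kN


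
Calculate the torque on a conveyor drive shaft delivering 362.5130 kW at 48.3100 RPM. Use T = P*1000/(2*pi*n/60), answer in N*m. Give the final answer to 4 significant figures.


omega = 2*pi*48.3100/60 = 5.05901 rad/s
T = 362.5130*1000 / 5.05901
T = 71660 N*m


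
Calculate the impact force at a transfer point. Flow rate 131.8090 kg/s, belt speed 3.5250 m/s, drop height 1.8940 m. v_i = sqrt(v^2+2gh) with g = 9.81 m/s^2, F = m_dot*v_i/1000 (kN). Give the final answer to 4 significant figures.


v_i = sqrt(3.5250^2 + 2*9.81*1.8940) = 7.04173 m/s
F = 131.8090 * 7.04173 / 1000
F = 0.9282 kN


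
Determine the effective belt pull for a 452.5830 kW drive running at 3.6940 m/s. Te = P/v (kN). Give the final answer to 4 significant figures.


Te = P / v = 452.5830 / 3.6940
Te = 122.5 kN


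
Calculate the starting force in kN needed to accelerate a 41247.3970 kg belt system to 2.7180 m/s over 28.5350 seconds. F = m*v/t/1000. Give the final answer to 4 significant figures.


F = 41247.3970 * 2.7180 / 28.5350 / 1000
F = 3.929 kN


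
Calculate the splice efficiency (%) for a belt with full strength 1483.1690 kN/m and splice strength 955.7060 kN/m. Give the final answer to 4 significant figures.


Eff = 955.7060 / 1483.1690 * 100
Eff = 64.44 %


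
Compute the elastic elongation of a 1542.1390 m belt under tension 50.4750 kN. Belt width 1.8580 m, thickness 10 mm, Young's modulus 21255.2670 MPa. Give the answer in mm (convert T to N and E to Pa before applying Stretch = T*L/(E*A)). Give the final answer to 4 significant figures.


A = 1.8580 * 0.01 = 0.01858 m^2
Stretch = 50.4750*1000 * 1542.1390 / (21255.2670e6 * 0.01858) * 1000
Stretch = 197.1 mm


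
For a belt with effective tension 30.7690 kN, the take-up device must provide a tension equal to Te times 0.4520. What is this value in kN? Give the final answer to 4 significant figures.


T_tu = 30.7690 * 0.4520
T_tu = 13.91 kN


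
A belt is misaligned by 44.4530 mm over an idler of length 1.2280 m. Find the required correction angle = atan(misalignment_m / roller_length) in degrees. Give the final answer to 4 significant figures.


misalign_m = 44.4530 / 1000 = 0.044453 m
angle = atan(0.044453 / 1.2280)
angle = 2.073 deg


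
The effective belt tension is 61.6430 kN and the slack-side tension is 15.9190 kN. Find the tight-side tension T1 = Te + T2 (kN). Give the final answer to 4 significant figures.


T1 = Te + T2 = 61.6430 + 15.9190
T1 = 77.56 kN


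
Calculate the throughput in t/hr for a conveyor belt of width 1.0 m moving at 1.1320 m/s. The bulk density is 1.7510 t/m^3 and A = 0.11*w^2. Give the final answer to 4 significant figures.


A = 0.11 * 1.0^2 = 0.11 m^2
C = 0.11 * 1.1320 * 1.7510 * 3600
C = 784.9 t/hr


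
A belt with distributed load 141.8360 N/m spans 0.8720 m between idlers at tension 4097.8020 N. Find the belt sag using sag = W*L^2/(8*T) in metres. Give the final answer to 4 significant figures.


sag = 141.8360 * 0.8720^2 / (8 * 4097.8020)
sag = 0.003290 m


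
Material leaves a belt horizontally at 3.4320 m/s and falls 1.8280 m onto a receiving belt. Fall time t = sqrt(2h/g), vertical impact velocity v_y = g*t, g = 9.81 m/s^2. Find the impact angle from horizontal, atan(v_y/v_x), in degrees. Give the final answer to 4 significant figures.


t = sqrt(2*1.8280/9.81) = 0.610476 s
v_y = 9.81 * 0.610476 = 5.98877 m/s
angle = atan(5.98877 / 3.4320) = 60.18 deg


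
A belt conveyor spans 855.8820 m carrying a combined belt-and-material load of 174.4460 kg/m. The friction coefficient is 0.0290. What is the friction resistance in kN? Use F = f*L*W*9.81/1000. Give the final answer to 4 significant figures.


F = 0.0290 * 855.8820 * 174.4460 * 9.81 / 1000
F = 42.48 kN


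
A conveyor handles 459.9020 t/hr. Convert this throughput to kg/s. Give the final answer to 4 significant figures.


m_dot = 459.9020 * 1000 / 3600
m_dot = 127.8 kg/s


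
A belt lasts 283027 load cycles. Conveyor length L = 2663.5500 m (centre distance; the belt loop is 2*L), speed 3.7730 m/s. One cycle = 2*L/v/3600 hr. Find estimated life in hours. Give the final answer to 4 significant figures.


cycle_time = 2 * 2663.5500 / 3.7730 / 3600 = 0.392195 hr
life = 283027 * 0.392195 = 111000 hours


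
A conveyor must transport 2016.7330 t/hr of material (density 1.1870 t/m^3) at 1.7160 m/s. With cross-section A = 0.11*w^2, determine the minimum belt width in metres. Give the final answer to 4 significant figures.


A_req = 2016.7330 / (1.7160 * 1.1870 * 3600) = 0.275029 m^2
w = sqrt(0.275029 / 0.11)
w = 1.581 m


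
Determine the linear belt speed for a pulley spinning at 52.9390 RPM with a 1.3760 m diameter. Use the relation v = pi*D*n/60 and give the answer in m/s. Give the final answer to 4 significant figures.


v = pi * 1.3760 * 52.9390 / 60
v = 3.814 m/s


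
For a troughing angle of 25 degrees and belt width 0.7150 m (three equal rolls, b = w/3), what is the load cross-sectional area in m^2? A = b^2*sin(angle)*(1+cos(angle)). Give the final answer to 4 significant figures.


b = 0.7150/3 = 0.238333 m
A = 0.238333^2 * sin(25 deg) * (1 + cos(25 deg))
A = 0.04576 m^2


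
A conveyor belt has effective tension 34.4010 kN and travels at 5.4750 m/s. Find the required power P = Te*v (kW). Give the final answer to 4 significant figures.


P = Te * v = 34.4010 * 5.4750
P = 188.3 kW


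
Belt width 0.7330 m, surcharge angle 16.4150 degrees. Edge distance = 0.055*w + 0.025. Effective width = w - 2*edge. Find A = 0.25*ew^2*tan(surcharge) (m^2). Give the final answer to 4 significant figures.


edge = 0.055*0.7330 + 0.025 = 0.065315 m
ew = 0.7330 - 2*0.065315 = 0.60237 m
A = 0.25 * 0.60237^2 * tan(16.4150 deg)
A = 0.02672 m^2


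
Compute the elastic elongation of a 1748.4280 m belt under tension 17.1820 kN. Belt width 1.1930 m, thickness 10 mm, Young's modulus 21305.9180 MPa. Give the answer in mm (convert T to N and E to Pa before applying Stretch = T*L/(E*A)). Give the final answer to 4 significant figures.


A = 1.1930 * 0.01 = 0.01193 m^2
Stretch = 17.1820*1000 * 1748.4280 / (21305.9180e6 * 0.01193) * 1000
Stretch = 118.2 mm


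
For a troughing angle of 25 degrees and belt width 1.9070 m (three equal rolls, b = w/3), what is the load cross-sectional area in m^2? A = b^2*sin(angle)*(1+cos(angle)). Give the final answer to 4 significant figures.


b = 1.9070/3 = 0.635667 m
A = 0.635667^2 * sin(25 deg) * (1 + cos(25 deg))
A = 0.3255 m^2


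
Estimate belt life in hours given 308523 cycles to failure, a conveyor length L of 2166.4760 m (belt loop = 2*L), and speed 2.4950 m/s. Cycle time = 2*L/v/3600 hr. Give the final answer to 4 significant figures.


cycle_time = 2 * 2166.4760 / 2.4950 / 3600 = 0.482404 hr
life = 308523 * 0.482404 = 148800 hours


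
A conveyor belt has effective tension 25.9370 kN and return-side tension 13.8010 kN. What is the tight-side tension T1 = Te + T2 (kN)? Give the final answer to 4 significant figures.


T1 = Te + T2 = 25.9370 + 13.8010
T1 = 39.74 kN


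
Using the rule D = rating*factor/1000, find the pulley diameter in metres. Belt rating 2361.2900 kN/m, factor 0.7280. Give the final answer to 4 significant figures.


D = 2361.2900 * 0.7280 / 1000
D = 1.719 m


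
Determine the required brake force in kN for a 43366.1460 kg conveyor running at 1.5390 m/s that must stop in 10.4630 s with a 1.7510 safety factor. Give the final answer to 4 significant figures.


F = 43366.1460 * 1.5390 / 10.4630 * 1.7510 / 1000
F = 11.17 kN


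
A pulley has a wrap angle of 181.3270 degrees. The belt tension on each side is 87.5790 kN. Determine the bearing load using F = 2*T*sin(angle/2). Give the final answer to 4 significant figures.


F = 2 * 87.5790 * sin(181.3270/2 deg)
F = 175.1 kN


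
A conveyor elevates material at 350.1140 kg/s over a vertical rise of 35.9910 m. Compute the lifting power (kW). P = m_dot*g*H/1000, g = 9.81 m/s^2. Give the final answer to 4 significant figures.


P = 350.1140 * 9.81 * 35.9910 / 1000
P = 123.6 kW


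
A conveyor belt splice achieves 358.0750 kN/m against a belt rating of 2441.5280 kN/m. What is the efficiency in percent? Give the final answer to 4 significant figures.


Eff = 358.0750 / 2441.5280 * 100
Eff = 14.67 %


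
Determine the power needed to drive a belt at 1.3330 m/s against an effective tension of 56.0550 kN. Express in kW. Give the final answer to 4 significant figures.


P = Te * v = 56.0550 * 1.3330
P = 74.72 kW


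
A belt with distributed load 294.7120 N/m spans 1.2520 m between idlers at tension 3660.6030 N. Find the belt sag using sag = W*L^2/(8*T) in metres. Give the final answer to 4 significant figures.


sag = 294.7120 * 1.2520^2 / (8 * 3660.6030)
sag = 0.01577 m


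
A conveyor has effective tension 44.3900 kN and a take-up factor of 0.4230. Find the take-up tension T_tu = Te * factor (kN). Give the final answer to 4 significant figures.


T_tu = 44.3900 * 0.4230
T_tu = 18.78 kN


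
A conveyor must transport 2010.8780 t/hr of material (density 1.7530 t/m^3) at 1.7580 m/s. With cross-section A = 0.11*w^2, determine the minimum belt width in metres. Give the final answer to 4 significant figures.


A_req = 2010.8780 / (1.7580 * 1.7530 * 3600) = 0.181252 m^2
w = sqrt(0.181252 / 0.11)
w = 1.284 m


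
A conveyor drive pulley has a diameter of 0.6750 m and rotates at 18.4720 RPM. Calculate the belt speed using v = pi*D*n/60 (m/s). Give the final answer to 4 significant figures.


v = pi * 0.6750 * 18.4720 / 60
v = 0.6529 m/s


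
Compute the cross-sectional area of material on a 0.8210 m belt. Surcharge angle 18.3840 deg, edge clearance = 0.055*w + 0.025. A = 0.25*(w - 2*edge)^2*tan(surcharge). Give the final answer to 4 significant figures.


edge = 0.055*0.8210 + 0.025 = 0.070155 m
ew = 0.8210 - 2*0.070155 = 0.68069 m
A = 0.25 * 0.68069^2 * tan(18.3840 deg)
A = 0.03850 m^2


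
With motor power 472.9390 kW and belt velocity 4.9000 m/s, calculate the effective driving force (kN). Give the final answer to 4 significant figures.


Te = P / v = 472.9390 / 4.9000
Te = 96.52 kN


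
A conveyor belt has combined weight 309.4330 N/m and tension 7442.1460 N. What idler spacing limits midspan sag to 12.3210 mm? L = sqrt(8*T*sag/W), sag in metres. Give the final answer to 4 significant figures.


sag = 12.3210/1000 = 0.012321 m
L = sqrt(8 * 7442.1460 * 0.012321 / 309.4330)
L = 1.540 m


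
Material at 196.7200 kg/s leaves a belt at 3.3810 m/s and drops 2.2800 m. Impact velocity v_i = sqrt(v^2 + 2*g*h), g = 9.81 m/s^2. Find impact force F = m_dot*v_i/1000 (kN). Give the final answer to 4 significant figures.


v_i = sqrt(3.3810^2 + 2*9.81*2.2800) = 7.49432 m/s
F = 196.7200 * 7.49432 / 1000
F = 1.474 kN


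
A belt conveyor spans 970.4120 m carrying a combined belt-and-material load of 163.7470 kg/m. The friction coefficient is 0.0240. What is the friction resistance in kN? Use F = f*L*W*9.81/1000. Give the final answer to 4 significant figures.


F = 0.0240 * 970.4120 * 163.7470 * 9.81 / 1000
F = 37.41 kN


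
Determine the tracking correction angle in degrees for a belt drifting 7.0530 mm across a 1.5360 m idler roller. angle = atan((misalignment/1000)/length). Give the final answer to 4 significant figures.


misalign_m = 7.0530 / 1000 = 0.007053 m
angle = atan(0.007053 / 1.5360)
angle = 0.2631 deg


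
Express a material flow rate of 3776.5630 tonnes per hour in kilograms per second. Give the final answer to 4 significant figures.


m_dot = 3776.5630 * 1000 / 3600
m_dot = 1049 kg/s


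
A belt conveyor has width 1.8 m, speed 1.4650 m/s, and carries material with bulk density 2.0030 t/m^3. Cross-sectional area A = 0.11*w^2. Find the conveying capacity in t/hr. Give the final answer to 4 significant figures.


A = 0.11 * 1.8^2 = 0.3564 m^2
C = 0.3564 * 1.4650 * 2.0030 * 3600
C = 3765 t/hr


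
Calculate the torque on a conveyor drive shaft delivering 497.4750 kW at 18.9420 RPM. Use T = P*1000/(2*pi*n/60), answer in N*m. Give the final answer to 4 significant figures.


omega = 2*pi*18.9420/60 = 1.9836 rad/s
T = 497.4750*1000 / 1.9836
T = 250800 N*m


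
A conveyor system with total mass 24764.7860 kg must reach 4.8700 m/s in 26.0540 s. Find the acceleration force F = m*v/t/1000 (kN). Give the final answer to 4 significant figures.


F = 24764.7860 * 4.8700 / 26.0540 / 1000
F = 4.629 kN


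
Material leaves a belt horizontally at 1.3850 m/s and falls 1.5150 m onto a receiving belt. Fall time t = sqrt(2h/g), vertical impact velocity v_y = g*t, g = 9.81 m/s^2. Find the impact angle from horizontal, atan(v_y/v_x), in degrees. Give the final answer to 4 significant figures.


t = sqrt(2*1.5150/9.81) = 0.555759 s
v_y = 9.81 * 0.555759 = 5.452 m/s
angle = atan(5.452 / 1.3850) = 75.75 deg


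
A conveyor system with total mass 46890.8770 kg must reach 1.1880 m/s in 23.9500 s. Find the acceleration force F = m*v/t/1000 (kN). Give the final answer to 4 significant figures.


F = 46890.8770 * 1.1880 / 23.9500 / 1000
F = 2.326 kN


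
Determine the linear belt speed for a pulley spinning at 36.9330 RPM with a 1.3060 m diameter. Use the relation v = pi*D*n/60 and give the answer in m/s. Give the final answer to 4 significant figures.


v = pi * 1.3060 * 36.9330 / 60
v = 2.526 m/s


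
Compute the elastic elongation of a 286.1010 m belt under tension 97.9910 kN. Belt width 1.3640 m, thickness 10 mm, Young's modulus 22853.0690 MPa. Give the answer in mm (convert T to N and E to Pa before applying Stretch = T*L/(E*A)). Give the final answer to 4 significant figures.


A = 1.3640 * 0.01 = 0.01364 m^2
Stretch = 97.9910*1000 * 286.1010 / (22853.0690e6 * 0.01364) * 1000
Stretch = 89.94 mm


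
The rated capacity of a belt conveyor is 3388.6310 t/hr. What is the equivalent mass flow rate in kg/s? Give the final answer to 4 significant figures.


m_dot = 3388.6310 * 1000 / 3600
m_dot = 941.3 kg/s


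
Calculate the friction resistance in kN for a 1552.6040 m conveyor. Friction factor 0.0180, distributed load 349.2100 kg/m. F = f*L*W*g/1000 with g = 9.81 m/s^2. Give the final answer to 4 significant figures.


F = 0.0180 * 1552.6040 * 349.2100 * 9.81 / 1000
F = 95.74 kN


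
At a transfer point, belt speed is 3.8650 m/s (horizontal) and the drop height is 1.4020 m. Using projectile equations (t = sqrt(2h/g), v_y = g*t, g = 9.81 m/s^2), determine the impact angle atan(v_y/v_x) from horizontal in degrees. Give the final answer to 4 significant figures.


t = sqrt(2*1.4020/9.81) = 0.534631 s
v_y = 9.81 * 0.534631 = 5.24473 m/s
angle = atan(5.24473 / 3.8650) = 53.61 deg


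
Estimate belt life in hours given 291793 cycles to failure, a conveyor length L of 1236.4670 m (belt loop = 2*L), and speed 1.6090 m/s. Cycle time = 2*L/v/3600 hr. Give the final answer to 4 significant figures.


cycle_time = 2 * 1236.4670 / 1.6090 / 3600 = 0.426927 hr
life = 291793 * 0.426927 = 124600 hours


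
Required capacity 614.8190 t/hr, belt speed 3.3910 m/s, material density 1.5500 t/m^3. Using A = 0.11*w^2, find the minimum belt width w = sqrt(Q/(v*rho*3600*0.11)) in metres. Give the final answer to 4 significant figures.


A_req = 614.8190 / (3.3910 * 1.5500 * 3600) = 0.0324927 m^2
w = sqrt(0.0324927 / 0.11)
w = 0.5435 m


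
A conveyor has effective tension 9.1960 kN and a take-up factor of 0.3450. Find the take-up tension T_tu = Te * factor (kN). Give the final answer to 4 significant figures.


T_tu = 9.1960 * 0.3450
T_tu = 3.173 kN


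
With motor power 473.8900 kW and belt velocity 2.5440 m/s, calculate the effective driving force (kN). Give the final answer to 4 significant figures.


Te = P / v = 473.8900 / 2.5440
Te = 186.3 kN


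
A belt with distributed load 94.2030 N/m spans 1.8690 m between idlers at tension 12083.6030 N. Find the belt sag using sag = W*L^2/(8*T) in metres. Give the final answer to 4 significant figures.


sag = 94.2030 * 1.8690^2 / (8 * 12083.6030)
sag = 0.003404 m


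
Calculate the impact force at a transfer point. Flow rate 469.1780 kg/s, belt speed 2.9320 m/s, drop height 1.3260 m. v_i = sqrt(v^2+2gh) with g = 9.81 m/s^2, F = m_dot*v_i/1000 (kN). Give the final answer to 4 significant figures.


v_i = sqrt(2.9320^2 + 2*9.81*1.3260) = 5.88326 m/s
F = 469.1780 * 5.88326 / 1000
F = 2.760 kN


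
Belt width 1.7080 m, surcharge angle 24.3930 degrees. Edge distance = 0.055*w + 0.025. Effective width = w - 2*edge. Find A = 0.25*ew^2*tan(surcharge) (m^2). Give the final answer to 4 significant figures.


edge = 0.055*1.7080 + 0.025 = 0.11894 m
ew = 1.7080 - 2*0.11894 = 1.47012 m
A = 0.25 * 1.47012^2 * tan(24.3930 deg)
A = 0.2450 m^2


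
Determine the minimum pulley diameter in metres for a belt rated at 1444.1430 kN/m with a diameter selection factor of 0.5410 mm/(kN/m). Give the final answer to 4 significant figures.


D = 1444.1430 * 0.5410 / 1000
D = 0.7813 m


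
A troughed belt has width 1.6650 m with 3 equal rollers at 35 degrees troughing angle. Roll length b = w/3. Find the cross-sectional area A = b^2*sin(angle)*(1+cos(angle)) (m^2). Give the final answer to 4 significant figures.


b = 1.6650/3 = 0.555 m
A = 0.555^2 * sin(35 deg) * (1 + cos(35 deg))
A = 0.3214 m^2


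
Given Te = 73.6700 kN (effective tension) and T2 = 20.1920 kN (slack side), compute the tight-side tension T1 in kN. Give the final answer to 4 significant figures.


T1 = Te + T2 = 73.6700 + 20.1920
T1 = 93.86 kN


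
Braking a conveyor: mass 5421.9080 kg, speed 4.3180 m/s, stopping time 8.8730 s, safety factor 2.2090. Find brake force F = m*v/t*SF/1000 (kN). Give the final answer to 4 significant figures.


F = 5421.9080 * 4.3180 / 8.8730 * 2.2090 / 1000
F = 5.829 kN


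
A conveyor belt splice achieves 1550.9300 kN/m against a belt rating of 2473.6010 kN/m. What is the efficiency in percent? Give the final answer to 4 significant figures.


Eff = 1550.9300 / 2473.6010 * 100
Eff = 62.70 %


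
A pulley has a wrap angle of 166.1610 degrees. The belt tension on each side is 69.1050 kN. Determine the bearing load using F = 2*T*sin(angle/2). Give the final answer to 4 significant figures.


F = 2 * 69.1050 * sin(166.1610/2 deg)
F = 137.2 kN


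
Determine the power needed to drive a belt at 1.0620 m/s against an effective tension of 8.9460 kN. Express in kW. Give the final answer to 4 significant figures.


P = Te * v = 8.9460 * 1.0620
P = 9.501 kW


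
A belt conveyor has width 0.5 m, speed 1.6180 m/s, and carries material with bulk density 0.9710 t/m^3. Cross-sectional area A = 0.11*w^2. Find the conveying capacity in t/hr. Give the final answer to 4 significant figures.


A = 0.11 * 0.5^2 = 0.0275 m^2
C = 0.0275 * 1.6180 * 0.9710 * 3600
C = 155.5 t/hr


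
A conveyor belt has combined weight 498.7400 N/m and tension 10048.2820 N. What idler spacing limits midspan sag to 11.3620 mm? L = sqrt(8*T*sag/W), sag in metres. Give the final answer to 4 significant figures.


sag = 11.3620/1000 = 0.011362 m
L = sqrt(8 * 10048.2820 * 0.011362 / 498.7400)
L = 1.353 m


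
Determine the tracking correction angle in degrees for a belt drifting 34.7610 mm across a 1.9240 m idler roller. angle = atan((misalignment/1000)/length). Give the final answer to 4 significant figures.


misalign_m = 34.7610 / 1000 = 0.034761 m
angle = atan(0.034761 / 1.9240)
angle = 1.035 deg


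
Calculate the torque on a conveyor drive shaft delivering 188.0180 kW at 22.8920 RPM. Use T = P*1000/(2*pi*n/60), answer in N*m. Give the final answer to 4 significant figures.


omega = 2*pi*22.8920/60 = 2.39724 rad/s
T = 188.0180*1000 / 2.39724
T = 78430 N*m


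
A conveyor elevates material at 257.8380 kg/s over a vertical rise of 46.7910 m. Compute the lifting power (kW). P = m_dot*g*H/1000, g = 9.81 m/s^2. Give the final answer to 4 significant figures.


P = 257.8380 * 9.81 * 46.7910 / 1000
P = 118.4 kW


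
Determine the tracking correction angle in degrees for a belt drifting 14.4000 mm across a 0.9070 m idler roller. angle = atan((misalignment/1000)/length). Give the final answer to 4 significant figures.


misalign_m = 14.4000 / 1000 = 0.014400 m
angle = atan(0.014400 / 0.9070)
angle = 0.9096 deg


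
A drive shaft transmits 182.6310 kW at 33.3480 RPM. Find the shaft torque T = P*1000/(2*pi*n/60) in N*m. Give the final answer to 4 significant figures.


omega = 2*pi*33.3480/60 = 3.49219 rad/s
T = 182.6310*1000 / 3.49219
T = 52300 N*m


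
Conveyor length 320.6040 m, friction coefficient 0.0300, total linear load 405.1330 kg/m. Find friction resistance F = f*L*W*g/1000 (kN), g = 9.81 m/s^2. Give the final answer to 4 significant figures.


F = 0.0300 * 320.6040 * 405.1330 * 9.81 / 1000
F = 38.23 kN


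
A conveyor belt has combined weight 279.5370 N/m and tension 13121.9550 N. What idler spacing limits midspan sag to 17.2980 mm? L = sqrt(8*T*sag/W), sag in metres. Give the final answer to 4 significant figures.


sag = 17.2980/1000 = 0.017298 m
L = sqrt(8 * 13121.9550 * 0.017298 / 279.5370)
L = 2.549 m


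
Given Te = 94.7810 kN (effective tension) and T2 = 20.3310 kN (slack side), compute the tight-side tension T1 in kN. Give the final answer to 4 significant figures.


T1 = Te + T2 = 94.7810 + 20.3310
T1 = 115.1 kN


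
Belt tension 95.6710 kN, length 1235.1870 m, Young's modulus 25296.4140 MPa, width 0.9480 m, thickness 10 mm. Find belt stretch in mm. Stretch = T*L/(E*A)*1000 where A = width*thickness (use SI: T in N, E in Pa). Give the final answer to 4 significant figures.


A = 0.9480 * 0.01 = 0.00948 m^2
Stretch = 95.6710*1000 * 1235.1870 / (25296.4140e6 * 0.00948) * 1000
Stretch = 492.8 mm


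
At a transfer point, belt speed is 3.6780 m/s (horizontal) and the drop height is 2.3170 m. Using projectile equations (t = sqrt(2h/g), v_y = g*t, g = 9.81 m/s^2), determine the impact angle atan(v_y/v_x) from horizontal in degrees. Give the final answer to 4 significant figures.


t = sqrt(2*2.3170/9.81) = 0.687296 s
v_y = 9.81 * 0.687296 = 6.74237 m/s
angle = atan(6.74237 / 3.6780) = 61.39 deg


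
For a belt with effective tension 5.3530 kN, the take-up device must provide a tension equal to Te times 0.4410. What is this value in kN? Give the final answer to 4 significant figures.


T_tu = 5.3530 * 0.4410
T_tu = 2.361 kN


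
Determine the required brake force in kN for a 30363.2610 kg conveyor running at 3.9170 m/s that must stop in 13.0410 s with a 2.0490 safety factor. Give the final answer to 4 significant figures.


F = 30363.2610 * 3.9170 / 13.0410 * 2.0490 / 1000
F = 18.69 kN


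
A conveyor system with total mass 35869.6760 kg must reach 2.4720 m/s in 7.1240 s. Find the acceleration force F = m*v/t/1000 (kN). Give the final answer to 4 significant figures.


F = 35869.6760 * 2.4720 / 7.1240 / 1000
F = 12.45 kN


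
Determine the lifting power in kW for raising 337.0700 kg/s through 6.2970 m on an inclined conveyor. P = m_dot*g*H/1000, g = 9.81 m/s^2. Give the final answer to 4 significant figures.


P = 337.0700 * 9.81 * 6.2970 / 1000
P = 20.82 kW


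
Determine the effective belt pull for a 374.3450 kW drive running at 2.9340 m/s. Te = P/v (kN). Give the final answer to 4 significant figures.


Te = P / v = 374.3450 / 2.9340
Te = 127.6 kN


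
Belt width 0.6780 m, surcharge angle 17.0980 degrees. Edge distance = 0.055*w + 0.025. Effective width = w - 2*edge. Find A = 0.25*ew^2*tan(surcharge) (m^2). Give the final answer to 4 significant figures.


edge = 0.055*0.6780 + 0.025 = 0.06229 m
ew = 0.6780 - 2*0.06229 = 0.55342 m
A = 0.25 * 0.55342^2 * tan(17.0980 deg)
A = 0.02355 m^2


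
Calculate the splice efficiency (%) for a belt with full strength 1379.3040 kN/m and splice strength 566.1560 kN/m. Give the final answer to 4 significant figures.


Eff = 566.1560 / 1379.3040 * 100
Eff = 41.05 %


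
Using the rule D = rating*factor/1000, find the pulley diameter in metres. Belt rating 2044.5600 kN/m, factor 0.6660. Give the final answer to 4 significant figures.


D = 2044.5600 * 0.6660 / 1000
D = 1.362 m


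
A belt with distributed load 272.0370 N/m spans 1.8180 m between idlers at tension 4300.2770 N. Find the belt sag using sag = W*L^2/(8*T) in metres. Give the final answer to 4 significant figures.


sag = 272.0370 * 1.8180^2 / (8 * 4300.2770)
sag = 0.02614 m


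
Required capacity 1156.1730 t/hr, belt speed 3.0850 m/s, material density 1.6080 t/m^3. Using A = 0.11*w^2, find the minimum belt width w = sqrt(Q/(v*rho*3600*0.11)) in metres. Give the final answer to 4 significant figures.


A_req = 1156.1730 / (3.0850 * 1.6080 * 3600) = 0.064741 m^2
w = sqrt(0.064741 / 0.11)
w = 0.7672 m


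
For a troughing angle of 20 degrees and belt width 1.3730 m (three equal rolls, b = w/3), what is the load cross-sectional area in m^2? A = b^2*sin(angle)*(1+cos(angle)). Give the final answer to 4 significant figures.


b = 1.3730/3 = 0.457667 m
A = 0.457667^2 * sin(20 deg) * (1 + cos(20 deg))
A = 0.1390 m^2
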